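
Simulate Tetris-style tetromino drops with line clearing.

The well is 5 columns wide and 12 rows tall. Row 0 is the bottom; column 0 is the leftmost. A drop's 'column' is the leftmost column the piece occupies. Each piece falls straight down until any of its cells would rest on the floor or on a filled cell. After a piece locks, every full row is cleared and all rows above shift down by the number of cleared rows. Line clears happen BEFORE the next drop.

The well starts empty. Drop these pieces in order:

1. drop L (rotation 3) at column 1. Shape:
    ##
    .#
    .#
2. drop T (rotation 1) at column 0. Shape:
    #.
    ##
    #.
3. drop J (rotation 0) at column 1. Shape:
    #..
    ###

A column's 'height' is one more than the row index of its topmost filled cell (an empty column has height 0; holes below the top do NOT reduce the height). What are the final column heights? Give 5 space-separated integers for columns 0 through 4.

Drop 1: L rot3 at col 1 lands with bottom-row=0; cleared 0 line(s) (total 0); column heights now [0 3 3 0 0], max=3
Drop 2: T rot1 at col 0 lands with bottom-row=2; cleared 0 line(s) (total 0); column heights now [5 4 3 0 0], max=5
Drop 3: J rot0 at col 1 lands with bottom-row=4; cleared 0 line(s) (total 0); column heights now [5 6 5 5 0], max=6

Answer: 5 6 5 5 0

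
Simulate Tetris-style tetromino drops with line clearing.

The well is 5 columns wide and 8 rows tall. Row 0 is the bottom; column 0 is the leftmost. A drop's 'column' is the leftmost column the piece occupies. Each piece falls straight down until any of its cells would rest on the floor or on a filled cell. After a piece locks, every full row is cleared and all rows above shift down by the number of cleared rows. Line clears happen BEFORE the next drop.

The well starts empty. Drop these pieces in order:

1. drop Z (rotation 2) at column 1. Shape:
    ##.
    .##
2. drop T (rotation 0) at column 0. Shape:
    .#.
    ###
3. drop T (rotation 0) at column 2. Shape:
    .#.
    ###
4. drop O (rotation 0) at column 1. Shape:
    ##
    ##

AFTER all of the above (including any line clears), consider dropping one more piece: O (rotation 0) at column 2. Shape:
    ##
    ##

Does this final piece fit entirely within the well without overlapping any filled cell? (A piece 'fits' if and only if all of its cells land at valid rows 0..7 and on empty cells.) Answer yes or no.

Answer: yes

Derivation:
Drop 1: Z rot2 at col 1 lands with bottom-row=0; cleared 0 line(s) (total 0); column heights now [0 2 2 1 0], max=2
Drop 2: T rot0 at col 0 lands with bottom-row=2; cleared 0 line(s) (total 0); column heights now [3 4 3 1 0], max=4
Drop 3: T rot0 at col 2 lands with bottom-row=3; cleared 0 line(s) (total 0); column heights now [3 4 4 5 4], max=5
Drop 4: O rot0 at col 1 lands with bottom-row=4; cleared 0 line(s) (total 0); column heights now [3 6 6 5 4], max=6
Test piece O rot0 at col 2 (width 2): heights before test = [3 6 6 5 4]; fits = True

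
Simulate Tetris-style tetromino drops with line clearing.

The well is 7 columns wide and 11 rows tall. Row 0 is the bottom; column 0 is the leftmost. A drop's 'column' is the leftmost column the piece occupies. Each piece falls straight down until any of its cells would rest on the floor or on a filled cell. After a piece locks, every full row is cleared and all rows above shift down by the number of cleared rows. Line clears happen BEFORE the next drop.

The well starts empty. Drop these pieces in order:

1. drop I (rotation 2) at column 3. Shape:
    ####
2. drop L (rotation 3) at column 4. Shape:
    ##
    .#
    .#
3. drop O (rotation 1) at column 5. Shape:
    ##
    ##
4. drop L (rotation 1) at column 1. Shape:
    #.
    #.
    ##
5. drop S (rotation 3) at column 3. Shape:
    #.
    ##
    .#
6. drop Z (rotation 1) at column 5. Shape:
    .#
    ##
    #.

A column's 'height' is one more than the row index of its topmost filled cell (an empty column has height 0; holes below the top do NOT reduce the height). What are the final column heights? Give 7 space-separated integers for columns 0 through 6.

Answer: 0 3 1 7 6 8 9

Derivation:
Drop 1: I rot2 at col 3 lands with bottom-row=0; cleared 0 line(s) (total 0); column heights now [0 0 0 1 1 1 1], max=1
Drop 2: L rot3 at col 4 lands with bottom-row=1; cleared 0 line(s) (total 0); column heights now [0 0 0 1 4 4 1], max=4
Drop 3: O rot1 at col 5 lands with bottom-row=4; cleared 0 line(s) (total 0); column heights now [0 0 0 1 4 6 6], max=6
Drop 4: L rot1 at col 1 lands with bottom-row=0; cleared 0 line(s) (total 0); column heights now [0 3 1 1 4 6 6], max=6
Drop 5: S rot3 at col 3 lands with bottom-row=4; cleared 0 line(s) (total 0); column heights now [0 3 1 7 6 6 6], max=7
Drop 6: Z rot1 at col 5 lands with bottom-row=6; cleared 0 line(s) (total 0); column heights now [0 3 1 7 6 8 9], max=9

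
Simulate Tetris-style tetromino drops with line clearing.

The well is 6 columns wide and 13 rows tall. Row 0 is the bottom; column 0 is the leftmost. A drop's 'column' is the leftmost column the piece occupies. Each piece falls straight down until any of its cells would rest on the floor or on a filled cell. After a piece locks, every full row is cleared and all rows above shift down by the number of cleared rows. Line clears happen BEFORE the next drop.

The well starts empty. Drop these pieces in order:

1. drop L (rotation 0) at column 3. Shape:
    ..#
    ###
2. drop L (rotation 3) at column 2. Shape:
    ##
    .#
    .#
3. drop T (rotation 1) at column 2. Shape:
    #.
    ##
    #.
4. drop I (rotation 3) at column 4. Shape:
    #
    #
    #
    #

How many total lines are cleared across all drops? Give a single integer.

Drop 1: L rot0 at col 3 lands with bottom-row=0; cleared 0 line(s) (total 0); column heights now [0 0 0 1 1 2], max=2
Drop 2: L rot3 at col 2 lands with bottom-row=1; cleared 0 line(s) (total 0); column heights now [0 0 4 4 1 2], max=4
Drop 3: T rot1 at col 2 lands with bottom-row=4; cleared 0 line(s) (total 0); column heights now [0 0 7 6 1 2], max=7
Drop 4: I rot3 at col 4 lands with bottom-row=1; cleared 0 line(s) (total 0); column heights now [0 0 7 6 5 2], max=7

Answer: 0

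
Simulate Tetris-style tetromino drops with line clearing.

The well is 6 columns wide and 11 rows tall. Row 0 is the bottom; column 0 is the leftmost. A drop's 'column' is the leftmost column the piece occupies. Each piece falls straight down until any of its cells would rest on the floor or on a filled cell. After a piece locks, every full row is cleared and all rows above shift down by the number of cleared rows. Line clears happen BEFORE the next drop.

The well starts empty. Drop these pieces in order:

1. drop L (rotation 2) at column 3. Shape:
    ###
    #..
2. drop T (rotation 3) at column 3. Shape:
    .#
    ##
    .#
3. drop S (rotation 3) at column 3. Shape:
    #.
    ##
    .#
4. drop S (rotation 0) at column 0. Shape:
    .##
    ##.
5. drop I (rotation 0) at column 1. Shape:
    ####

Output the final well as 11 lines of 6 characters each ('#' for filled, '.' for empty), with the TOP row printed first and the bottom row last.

Answer: ......
......
.####.
...#..
...##.
....#.
....#.
...##.
....#.
.#####
##.#..

Derivation:
Drop 1: L rot2 at col 3 lands with bottom-row=0; cleared 0 line(s) (total 0); column heights now [0 0 0 2 2 2], max=2
Drop 2: T rot3 at col 3 lands with bottom-row=2; cleared 0 line(s) (total 0); column heights now [0 0 0 4 5 2], max=5
Drop 3: S rot3 at col 3 lands with bottom-row=5; cleared 0 line(s) (total 0); column heights now [0 0 0 8 7 2], max=8
Drop 4: S rot0 at col 0 lands with bottom-row=0; cleared 0 line(s) (total 0); column heights now [1 2 2 8 7 2], max=8
Drop 5: I rot0 at col 1 lands with bottom-row=8; cleared 0 line(s) (total 0); column heights now [1 9 9 9 9 2], max=9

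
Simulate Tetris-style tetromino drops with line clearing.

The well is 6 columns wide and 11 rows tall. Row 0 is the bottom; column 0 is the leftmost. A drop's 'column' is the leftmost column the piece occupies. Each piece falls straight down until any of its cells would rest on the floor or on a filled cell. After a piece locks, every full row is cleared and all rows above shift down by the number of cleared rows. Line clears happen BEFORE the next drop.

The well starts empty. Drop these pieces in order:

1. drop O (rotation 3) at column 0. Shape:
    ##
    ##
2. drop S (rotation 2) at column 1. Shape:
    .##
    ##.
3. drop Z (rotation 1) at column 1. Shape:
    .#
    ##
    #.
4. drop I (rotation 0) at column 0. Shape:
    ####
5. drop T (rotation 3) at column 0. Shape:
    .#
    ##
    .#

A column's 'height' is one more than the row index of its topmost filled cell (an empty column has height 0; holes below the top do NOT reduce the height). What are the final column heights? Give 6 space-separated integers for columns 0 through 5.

Answer: 9 10 7 7 0 0

Derivation:
Drop 1: O rot3 at col 0 lands with bottom-row=0; cleared 0 line(s) (total 0); column heights now [2 2 0 0 0 0], max=2
Drop 2: S rot2 at col 1 lands with bottom-row=2; cleared 0 line(s) (total 0); column heights now [2 3 4 4 0 0], max=4
Drop 3: Z rot1 at col 1 lands with bottom-row=3; cleared 0 line(s) (total 0); column heights now [2 5 6 4 0 0], max=6
Drop 4: I rot0 at col 0 lands with bottom-row=6; cleared 0 line(s) (total 0); column heights now [7 7 7 7 0 0], max=7
Drop 5: T rot3 at col 0 lands with bottom-row=7; cleared 0 line(s) (total 0); column heights now [9 10 7 7 0 0], max=10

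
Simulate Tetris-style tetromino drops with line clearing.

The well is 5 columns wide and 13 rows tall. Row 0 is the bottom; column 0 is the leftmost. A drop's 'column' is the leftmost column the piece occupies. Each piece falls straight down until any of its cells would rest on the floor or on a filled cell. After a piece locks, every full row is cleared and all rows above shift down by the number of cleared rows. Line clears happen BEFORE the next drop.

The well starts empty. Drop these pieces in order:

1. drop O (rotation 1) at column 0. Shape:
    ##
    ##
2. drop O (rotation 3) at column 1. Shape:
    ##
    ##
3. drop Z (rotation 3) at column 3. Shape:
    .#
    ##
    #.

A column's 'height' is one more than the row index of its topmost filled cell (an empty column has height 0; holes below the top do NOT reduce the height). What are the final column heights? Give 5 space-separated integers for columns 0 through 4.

Answer: 2 4 4 2 3

Derivation:
Drop 1: O rot1 at col 0 lands with bottom-row=0; cleared 0 line(s) (total 0); column heights now [2 2 0 0 0], max=2
Drop 2: O rot3 at col 1 lands with bottom-row=2; cleared 0 line(s) (total 0); column heights now [2 4 4 0 0], max=4
Drop 3: Z rot3 at col 3 lands with bottom-row=0; cleared 0 line(s) (total 0); column heights now [2 4 4 2 3], max=4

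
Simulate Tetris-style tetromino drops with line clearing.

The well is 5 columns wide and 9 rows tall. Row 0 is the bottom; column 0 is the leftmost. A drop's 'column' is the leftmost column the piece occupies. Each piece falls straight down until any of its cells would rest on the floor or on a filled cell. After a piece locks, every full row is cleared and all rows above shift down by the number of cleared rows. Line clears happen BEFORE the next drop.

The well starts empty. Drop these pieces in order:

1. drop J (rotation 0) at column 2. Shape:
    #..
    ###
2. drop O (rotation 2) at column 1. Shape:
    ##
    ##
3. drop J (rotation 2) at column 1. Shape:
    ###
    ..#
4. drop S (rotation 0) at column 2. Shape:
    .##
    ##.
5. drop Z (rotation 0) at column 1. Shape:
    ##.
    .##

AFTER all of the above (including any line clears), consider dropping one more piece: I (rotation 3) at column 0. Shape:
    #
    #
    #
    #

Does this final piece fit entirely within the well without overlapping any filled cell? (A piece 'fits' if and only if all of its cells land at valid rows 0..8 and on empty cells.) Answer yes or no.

Drop 1: J rot0 at col 2 lands with bottom-row=0; cleared 0 line(s) (total 0); column heights now [0 0 2 1 1], max=2
Drop 2: O rot2 at col 1 lands with bottom-row=2; cleared 0 line(s) (total 0); column heights now [0 4 4 1 1], max=4
Drop 3: J rot2 at col 1 lands with bottom-row=3; cleared 0 line(s) (total 0); column heights now [0 5 5 5 1], max=5
Drop 4: S rot0 at col 2 lands with bottom-row=5; cleared 0 line(s) (total 0); column heights now [0 5 6 7 7], max=7
Drop 5: Z rot0 at col 1 lands with bottom-row=7; cleared 0 line(s) (total 0); column heights now [0 9 9 8 7], max=9
Test piece I rot3 at col 0 (width 1): heights before test = [0 9 9 8 7]; fits = True

Answer: yes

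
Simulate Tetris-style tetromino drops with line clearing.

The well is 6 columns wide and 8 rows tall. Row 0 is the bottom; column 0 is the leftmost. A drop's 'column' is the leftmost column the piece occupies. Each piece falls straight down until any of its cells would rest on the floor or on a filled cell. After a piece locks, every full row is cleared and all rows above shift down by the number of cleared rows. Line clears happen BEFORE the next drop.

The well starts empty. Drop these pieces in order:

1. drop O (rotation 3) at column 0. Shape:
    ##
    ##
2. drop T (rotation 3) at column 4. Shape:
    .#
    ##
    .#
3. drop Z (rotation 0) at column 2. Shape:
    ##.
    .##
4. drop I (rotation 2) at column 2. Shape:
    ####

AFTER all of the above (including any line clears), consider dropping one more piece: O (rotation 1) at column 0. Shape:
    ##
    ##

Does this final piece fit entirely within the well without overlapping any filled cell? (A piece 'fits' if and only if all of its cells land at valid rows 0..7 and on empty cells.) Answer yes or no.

Drop 1: O rot3 at col 0 lands with bottom-row=0; cleared 0 line(s) (total 0); column heights now [2 2 0 0 0 0], max=2
Drop 2: T rot3 at col 4 lands with bottom-row=0; cleared 0 line(s) (total 0); column heights now [2 2 0 0 2 3], max=3
Drop 3: Z rot0 at col 2 lands with bottom-row=2; cleared 0 line(s) (total 0); column heights now [2 2 4 4 3 3], max=4
Drop 4: I rot2 at col 2 lands with bottom-row=4; cleared 0 line(s) (total 0); column heights now [2 2 5 5 5 5], max=5
Test piece O rot1 at col 0 (width 2): heights before test = [2 2 5 5 5 5]; fits = True

Answer: yes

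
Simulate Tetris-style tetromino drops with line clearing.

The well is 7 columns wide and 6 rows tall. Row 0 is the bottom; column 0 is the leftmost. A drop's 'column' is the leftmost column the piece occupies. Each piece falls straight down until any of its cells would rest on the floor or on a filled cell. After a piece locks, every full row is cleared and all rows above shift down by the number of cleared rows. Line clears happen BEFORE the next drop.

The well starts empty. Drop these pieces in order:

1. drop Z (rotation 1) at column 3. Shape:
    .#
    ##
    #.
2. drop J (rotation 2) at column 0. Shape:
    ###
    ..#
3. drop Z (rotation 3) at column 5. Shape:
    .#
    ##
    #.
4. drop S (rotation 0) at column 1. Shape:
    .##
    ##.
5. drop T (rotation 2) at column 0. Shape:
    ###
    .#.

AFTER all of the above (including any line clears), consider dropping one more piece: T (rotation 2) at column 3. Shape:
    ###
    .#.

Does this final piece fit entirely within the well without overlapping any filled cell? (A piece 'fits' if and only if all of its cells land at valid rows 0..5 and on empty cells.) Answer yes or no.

Drop 1: Z rot1 at col 3 lands with bottom-row=0; cleared 0 line(s) (total 0); column heights now [0 0 0 2 3 0 0], max=3
Drop 2: J rot2 at col 0 lands with bottom-row=0; cleared 0 line(s) (total 0); column heights now [2 2 2 2 3 0 0], max=3
Drop 3: Z rot3 at col 5 lands with bottom-row=0; cleared 1 line(s) (total 1); column heights now [0 0 1 1 2 1 2], max=2
Drop 4: S rot0 at col 1 lands with bottom-row=1; cleared 0 line(s) (total 1); column heights now [0 2 3 3 2 1 2], max=3
Drop 5: T rot2 at col 0 lands with bottom-row=2; cleared 0 line(s) (total 1); column heights now [4 4 4 3 2 1 2], max=4
Test piece T rot2 at col 3 (width 3): heights before test = [4 4 4 3 2 1 2]; fits = True

Answer: yes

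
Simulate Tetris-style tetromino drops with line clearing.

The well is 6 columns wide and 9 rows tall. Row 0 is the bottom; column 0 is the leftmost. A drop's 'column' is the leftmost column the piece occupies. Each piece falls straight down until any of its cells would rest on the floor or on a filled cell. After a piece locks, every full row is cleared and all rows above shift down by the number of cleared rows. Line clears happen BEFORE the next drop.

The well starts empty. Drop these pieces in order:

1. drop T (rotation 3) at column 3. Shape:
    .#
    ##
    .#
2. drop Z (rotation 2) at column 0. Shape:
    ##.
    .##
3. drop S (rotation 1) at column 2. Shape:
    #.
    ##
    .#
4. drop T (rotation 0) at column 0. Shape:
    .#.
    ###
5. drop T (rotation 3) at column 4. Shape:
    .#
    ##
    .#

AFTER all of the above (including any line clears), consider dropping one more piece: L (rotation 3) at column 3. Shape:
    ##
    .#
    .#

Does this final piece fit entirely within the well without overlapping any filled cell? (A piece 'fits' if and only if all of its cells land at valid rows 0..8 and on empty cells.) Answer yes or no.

Drop 1: T rot3 at col 3 lands with bottom-row=0; cleared 0 line(s) (total 0); column heights now [0 0 0 2 3 0], max=3
Drop 2: Z rot2 at col 0 lands with bottom-row=0; cleared 0 line(s) (total 0); column heights now [2 2 1 2 3 0], max=3
Drop 3: S rot1 at col 2 lands with bottom-row=2; cleared 0 line(s) (total 0); column heights now [2 2 5 4 3 0], max=5
Drop 4: T rot0 at col 0 lands with bottom-row=5; cleared 0 line(s) (total 0); column heights now [6 7 6 4 3 0], max=7
Drop 5: T rot3 at col 4 lands with bottom-row=2; cleared 0 line(s) (total 0); column heights now [6 7 6 4 4 5], max=7
Test piece L rot3 at col 3 (width 2): heights before test = [6 7 6 4 4 5]; fits = True

Answer: yes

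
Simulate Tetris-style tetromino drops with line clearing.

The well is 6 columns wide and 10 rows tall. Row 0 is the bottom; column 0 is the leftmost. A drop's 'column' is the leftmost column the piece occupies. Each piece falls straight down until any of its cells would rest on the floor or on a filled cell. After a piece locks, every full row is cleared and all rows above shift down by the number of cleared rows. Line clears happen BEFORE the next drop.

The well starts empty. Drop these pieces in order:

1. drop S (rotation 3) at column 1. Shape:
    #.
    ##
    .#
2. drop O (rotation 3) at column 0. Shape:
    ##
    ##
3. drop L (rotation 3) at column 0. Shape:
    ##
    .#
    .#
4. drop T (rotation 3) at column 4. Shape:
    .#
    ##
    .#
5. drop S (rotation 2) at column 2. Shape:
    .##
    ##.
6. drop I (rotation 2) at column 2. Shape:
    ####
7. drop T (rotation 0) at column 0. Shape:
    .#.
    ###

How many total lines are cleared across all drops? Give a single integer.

Answer: 1

Derivation:
Drop 1: S rot3 at col 1 lands with bottom-row=0; cleared 0 line(s) (total 0); column heights now [0 3 2 0 0 0], max=3
Drop 2: O rot3 at col 0 lands with bottom-row=3; cleared 0 line(s) (total 0); column heights now [5 5 2 0 0 0], max=5
Drop 3: L rot3 at col 0 lands with bottom-row=5; cleared 0 line(s) (total 0); column heights now [8 8 2 0 0 0], max=8
Drop 4: T rot3 at col 4 lands with bottom-row=0; cleared 0 line(s) (total 0); column heights now [8 8 2 0 2 3], max=8
Drop 5: S rot2 at col 2 lands with bottom-row=2; cleared 0 line(s) (total 0); column heights now [8 8 3 4 4 3], max=8
Drop 6: I rot2 at col 2 lands with bottom-row=4; cleared 1 line(s) (total 1); column heights now [7 7 3 4 4 3], max=7
Drop 7: T rot0 at col 0 lands with bottom-row=7; cleared 0 line(s) (total 1); column heights now [8 9 8 4 4 3], max=9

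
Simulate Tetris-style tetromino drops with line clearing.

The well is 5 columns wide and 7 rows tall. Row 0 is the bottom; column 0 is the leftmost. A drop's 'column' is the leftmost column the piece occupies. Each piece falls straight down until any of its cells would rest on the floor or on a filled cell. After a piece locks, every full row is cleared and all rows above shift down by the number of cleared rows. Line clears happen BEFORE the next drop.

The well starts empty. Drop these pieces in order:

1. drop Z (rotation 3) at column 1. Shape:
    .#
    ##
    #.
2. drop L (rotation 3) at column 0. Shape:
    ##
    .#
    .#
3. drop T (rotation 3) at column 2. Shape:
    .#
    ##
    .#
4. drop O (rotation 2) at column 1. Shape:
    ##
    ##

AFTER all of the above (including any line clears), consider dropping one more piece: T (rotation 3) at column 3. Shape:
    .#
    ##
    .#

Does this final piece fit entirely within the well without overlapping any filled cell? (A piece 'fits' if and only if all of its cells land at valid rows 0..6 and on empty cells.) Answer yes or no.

Answer: yes

Derivation:
Drop 1: Z rot3 at col 1 lands with bottom-row=0; cleared 0 line(s) (total 0); column heights now [0 2 3 0 0], max=3
Drop 2: L rot3 at col 0 lands with bottom-row=2; cleared 0 line(s) (total 0); column heights now [5 5 3 0 0], max=5
Drop 3: T rot3 at col 2 lands with bottom-row=2; cleared 0 line(s) (total 0); column heights now [5 5 4 5 0], max=5
Drop 4: O rot2 at col 1 lands with bottom-row=5; cleared 0 line(s) (total 0); column heights now [5 7 7 5 0], max=7
Test piece T rot3 at col 3 (width 2): heights before test = [5 7 7 5 0]; fits = True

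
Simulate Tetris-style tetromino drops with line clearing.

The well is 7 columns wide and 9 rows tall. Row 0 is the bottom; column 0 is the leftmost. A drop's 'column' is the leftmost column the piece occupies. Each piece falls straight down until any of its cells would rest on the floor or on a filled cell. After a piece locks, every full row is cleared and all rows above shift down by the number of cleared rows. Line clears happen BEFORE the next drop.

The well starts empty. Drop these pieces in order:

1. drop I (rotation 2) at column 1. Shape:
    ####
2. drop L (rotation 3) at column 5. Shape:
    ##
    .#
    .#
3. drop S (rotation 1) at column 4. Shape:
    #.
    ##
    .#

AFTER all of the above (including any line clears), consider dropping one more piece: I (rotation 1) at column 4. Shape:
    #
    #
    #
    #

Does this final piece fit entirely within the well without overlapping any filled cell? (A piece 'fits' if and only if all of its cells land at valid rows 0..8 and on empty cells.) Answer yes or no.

Drop 1: I rot2 at col 1 lands with bottom-row=0; cleared 0 line(s) (total 0); column heights now [0 1 1 1 1 0 0], max=1
Drop 2: L rot3 at col 5 lands with bottom-row=0; cleared 0 line(s) (total 0); column heights now [0 1 1 1 1 3 3], max=3
Drop 3: S rot1 at col 4 lands with bottom-row=3; cleared 0 line(s) (total 0); column heights now [0 1 1 1 6 5 3], max=6
Test piece I rot1 at col 4 (width 1): heights before test = [0 1 1 1 6 5 3]; fits = False

Answer: no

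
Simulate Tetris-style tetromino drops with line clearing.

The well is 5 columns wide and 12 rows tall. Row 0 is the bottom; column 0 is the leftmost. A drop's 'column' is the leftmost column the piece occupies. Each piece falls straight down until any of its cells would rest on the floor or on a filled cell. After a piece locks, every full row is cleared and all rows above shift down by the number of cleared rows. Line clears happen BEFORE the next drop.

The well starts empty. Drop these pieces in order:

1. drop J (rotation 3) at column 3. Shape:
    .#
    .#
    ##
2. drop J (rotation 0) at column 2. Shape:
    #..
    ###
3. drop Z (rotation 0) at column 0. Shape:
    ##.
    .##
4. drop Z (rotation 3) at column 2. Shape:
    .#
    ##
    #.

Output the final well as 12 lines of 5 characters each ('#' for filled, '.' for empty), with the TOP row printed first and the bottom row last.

Drop 1: J rot3 at col 3 lands with bottom-row=0; cleared 0 line(s) (total 0); column heights now [0 0 0 1 3], max=3
Drop 2: J rot0 at col 2 lands with bottom-row=3; cleared 0 line(s) (total 0); column heights now [0 0 5 4 4], max=5
Drop 3: Z rot0 at col 0 lands with bottom-row=5; cleared 0 line(s) (total 0); column heights now [7 7 6 4 4], max=7
Drop 4: Z rot3 at col 2 lands with bottom-row=6; cleared 0 line(s) (total 0); column heights now [7 7 8 9 4], max=9

Answer: .....
.....
.....
...#.
..##.
###..
.##..
..#..
..###
....#
....#
...##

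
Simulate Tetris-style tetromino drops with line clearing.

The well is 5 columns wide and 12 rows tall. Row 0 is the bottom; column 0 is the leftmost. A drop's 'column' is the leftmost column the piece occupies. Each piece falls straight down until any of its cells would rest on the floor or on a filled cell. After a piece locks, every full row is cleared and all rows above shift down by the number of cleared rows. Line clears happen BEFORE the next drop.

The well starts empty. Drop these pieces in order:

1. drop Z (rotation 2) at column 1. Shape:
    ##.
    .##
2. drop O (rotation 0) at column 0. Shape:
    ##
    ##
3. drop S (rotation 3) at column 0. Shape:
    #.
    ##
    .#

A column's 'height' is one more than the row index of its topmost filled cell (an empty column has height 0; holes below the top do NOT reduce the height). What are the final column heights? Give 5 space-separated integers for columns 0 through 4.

Answer: 7 6 2 1 0

Derivation:
Drop 1: Z rot2 at col 1 lands with bottom-row=0; cleared 0 line(s) (total 0); column heights now [0 2 2 1 0], max=2
Drop 2: O rot0 at col 0 lands with bottom-row=2; cleared 0 line(s) (total 0); column heights now [4 4 2 1 0], max=4
Drop 3: S rot3 at col 0 lands with bottom-row=4; cleared 0 line(s) (total 0); column heights now [7 6 2 1 0], max=7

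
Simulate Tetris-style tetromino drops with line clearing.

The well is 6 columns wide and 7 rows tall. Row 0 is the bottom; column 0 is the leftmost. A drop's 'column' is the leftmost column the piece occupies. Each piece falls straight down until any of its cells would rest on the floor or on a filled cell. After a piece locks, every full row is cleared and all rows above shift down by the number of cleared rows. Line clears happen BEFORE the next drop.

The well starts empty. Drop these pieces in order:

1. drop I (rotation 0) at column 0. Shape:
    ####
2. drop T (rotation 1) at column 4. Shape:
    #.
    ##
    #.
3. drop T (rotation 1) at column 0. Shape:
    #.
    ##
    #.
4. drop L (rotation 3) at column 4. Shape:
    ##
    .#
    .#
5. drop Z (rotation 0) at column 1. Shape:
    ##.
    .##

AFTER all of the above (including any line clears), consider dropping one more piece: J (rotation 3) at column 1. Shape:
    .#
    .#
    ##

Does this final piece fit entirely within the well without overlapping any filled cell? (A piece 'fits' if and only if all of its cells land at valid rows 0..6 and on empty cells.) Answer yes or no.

Drop 1: I rot0 at col 0 lands with bottom-row=0; cleared 0 line(s) (total 0); column heights now [1 1 1 1 0 0], max=1
Drop 2: T rot1 at col 4 lands with bottom-row=0; cleared 0 line(s) (total 0); column heights now [1 1 1 1 3 2], max=3
Drop 3: T rot1 at col 0 lands with bottom-row=1; cleared 0 line(s) (total 0); column heights now [4 3 1 1 3 2], max=4
Drop 4: L rot3 at col 4 lands with bottom-row=2; cleared 0 line(s) (total 0); column heights now [4 3 1 1 5 5], max=5
Drop 5: Z rot0 at col 1 lands with bottom-row=2; cleared 1 line(s) (total 1); column heights now [3 3 3 1 4 4], max=4
Test piece J rot3 at col 1 (width 2): heights before test = [3 3 3 1 4 4]; fits = True

Answer: yes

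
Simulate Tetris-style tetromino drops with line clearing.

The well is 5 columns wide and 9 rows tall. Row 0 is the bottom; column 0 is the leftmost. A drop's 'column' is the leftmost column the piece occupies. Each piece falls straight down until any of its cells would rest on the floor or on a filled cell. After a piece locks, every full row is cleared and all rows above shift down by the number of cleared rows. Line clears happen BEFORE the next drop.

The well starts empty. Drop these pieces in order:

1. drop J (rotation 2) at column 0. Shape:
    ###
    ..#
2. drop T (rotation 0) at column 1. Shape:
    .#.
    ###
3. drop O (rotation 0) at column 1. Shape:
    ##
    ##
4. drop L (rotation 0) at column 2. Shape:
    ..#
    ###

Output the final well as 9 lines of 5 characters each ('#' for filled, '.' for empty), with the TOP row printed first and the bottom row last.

Drop 1: J rot2 at col 0 lands with bottom-row=0; cleared 0 line(s) (total 0); column heights now [2 2 2 0 0], max=2
Drop 2: T rot0 at col 1 lands with bottom-row=2; cleared 0 line(s) (total 0); column heights now [2 3 4 3 0], max=4
Drop 3: O rot0 at col 1 lands with bottom-row=4; cleared 0 line(s) (total 0); column heights now [2 6 6 3 0], max=6
Drop 4: L rot0 at col 2 lands with bottom-row=6; cleared 0 line(s) (total 0); column heights now [2 6 7 7 8], max=8

Answer: .....
....#
..###
.##..
.##..
..#..
.###.
###..
..#..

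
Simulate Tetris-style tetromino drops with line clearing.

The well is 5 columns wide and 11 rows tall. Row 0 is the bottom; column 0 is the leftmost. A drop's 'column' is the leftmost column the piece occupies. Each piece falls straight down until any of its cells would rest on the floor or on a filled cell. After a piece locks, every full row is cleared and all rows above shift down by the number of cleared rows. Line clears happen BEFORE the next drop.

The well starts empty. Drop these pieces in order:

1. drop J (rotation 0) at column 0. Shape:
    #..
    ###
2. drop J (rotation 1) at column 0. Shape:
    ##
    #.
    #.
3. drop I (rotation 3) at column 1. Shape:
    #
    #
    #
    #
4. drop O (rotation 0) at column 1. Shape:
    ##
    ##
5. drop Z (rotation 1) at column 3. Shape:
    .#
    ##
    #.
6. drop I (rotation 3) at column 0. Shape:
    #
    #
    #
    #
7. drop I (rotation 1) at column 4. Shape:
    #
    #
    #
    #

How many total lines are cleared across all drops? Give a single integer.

Drop 1: J rot0 at col 0 lands with bottom-row=0; cleared 0 line(s) (total 0); column heights now [2 1 1 0 0], max=2
Drop 2: J rot1 at col 0 lands with bottom-row=2; cleared 0 line(s) (total 0); column heights now [5 5 1 0 0], max=5
Drop 3: I rot3 at col 1 lands with bottom-row=5; cleared 0 line(s) (total 0); column heights now [5 9 1 0 0], max=9
Drop 4: O rot0 at col 1 lands with bottom-row=9; cleared 0 line(s) (total 0); column heights now [5 11 11 0 0], max=11
Drop 5: Z rot1 at col 3 lands with bottom-row=0; cleared 0 line(s) (total 0); column heights now [5 11 11 2 3], max=11
Drop 6: I rot3 at col 0 lands with bottom-row=5; cleared 0 line(s) (total 0); column heights now [9 11 11 2 3], max=11
Drop 7: I rot1 at col 4 lands with bottom-row=3; cleared 0 line(s) (total 0); column heights now [9 11 11 2 7], max=11

Answer: 0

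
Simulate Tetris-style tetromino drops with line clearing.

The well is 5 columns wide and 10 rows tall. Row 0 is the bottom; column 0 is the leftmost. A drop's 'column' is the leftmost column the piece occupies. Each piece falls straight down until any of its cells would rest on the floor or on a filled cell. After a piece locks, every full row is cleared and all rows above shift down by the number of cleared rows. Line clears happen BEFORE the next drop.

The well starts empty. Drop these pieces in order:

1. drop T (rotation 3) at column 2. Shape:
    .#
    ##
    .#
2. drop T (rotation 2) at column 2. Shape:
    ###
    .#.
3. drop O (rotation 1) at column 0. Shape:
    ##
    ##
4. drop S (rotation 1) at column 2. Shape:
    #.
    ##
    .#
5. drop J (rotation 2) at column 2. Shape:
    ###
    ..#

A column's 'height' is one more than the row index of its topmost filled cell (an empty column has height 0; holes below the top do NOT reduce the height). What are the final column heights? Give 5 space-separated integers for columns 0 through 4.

Drop 1: T rot3 at col 2 lands with bottom-row=0; cleared 0 line(s) (total 0); column heights now [0 0 2 3 0], max=3
Drop 2: T rot2 at col 2 lands with bottom-row=3; cleared 0 line(s) (total 0); column heights now [0 0 5 5 5], max=5
Drop 3: O rot1 at col 0 lands with bottom-row=0; cleared 0 line(s) (total 0); column heights now [2 2 5 5 5], max=5
Drop 4: S rot1 at col 2 lands with bottom-row=5; cleared 0 line(s) (total 0); column heights now [2 2 8 7 5], max=8
Drop 5: J rot2 at col 2 lands with bottom-row=7; cleared 0 line(s) (total 0); column heights now [2 2 9 9 9], max=9

Answer: 2 2 9 9 9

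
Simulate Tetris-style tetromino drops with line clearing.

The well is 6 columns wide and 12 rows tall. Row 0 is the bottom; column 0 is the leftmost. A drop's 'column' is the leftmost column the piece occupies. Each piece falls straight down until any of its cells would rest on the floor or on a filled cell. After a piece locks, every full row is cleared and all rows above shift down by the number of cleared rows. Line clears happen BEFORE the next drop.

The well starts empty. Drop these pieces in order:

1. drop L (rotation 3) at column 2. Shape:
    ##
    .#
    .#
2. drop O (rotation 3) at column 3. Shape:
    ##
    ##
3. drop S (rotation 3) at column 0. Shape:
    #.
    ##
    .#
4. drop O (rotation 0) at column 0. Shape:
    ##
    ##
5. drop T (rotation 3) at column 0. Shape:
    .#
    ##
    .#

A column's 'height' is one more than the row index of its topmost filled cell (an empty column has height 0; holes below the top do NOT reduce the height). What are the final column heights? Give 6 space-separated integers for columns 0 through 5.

Drop 1: L rot3 at col 2 lands with bottom-row=0; cleared 0 line(s) (total 0); column heights now [0 0 3 3 0 0], max=3
Drop 2: O rot3 at col 3 lands with bottom-row=3; cleared 0 line(s) (total 0); column heights now [0 0 3 5 5 0], max=5
Drop 3: S rot3 at col 0 lands with bottom-row=0; cleared 0 line(s) (total 0); column heights now [3 2 3 5 5 0], max=5
Drop 4: O rot0 at col 0 lands with bottom-row=3; cleared 0 line(s) (total 0); column heights now [5 5 3 5 5 0], max=5
Drop 5: T rot3 at col 0 lands with bottom-row=5; cleared 0 line(s) (total 0); column heights now [7 8 3 5 5 0], max=8

Answer: 7 8 3 5 5 0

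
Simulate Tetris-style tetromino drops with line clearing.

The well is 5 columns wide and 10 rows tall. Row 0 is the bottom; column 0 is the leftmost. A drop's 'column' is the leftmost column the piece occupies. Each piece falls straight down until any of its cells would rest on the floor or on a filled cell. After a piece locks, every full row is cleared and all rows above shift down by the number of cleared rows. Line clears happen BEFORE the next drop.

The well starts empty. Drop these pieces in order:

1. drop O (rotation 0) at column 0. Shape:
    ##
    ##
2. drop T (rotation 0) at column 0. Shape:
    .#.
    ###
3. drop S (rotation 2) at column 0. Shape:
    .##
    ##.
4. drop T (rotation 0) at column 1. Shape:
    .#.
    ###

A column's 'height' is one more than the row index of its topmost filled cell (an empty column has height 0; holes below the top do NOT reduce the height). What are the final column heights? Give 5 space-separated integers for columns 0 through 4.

Answer: 5 7 8 7 0

Derivation:
Drop 1: O rot0 at col 0 lands with bottom-row=0; cleared 0 line(s) (total 0); column heights now [2 2 0 0 0], max=2
Drop 2: T rot0 at col 0 lands with bottom-row=2; cleared 0 line(s) (total 0); column heights now [3 4 3 0 0], max=4
Drop 3: S rot2 at col 0 lands with bottom-row=4; cleared 0 line(s) (total 0); column heights now [5 6 6 0 0], max=6
Drop 4: T rot0 at col 1 lands with bottom-row=6; cleared 0 line(s) (total 0); column heights now [5 7 8 7 0], max=8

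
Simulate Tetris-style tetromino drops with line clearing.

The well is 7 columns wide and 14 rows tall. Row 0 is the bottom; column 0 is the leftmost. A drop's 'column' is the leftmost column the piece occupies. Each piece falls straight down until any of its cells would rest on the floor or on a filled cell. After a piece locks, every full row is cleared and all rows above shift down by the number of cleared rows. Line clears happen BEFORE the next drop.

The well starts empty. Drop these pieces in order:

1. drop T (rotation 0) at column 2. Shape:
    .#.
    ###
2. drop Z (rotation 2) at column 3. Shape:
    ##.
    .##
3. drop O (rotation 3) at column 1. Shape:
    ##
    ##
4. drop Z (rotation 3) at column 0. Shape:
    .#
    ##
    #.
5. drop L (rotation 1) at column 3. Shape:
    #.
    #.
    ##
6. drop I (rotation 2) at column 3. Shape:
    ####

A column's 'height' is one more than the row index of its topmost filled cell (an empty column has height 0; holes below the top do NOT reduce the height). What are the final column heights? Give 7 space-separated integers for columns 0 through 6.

Answer: 4 5 3 7 7 7 7

Derivation:
Drop 1: T rot0 at col 2 lands with bottom-row=0; cleared 0 line(s) (total 0); column heights now [0 0 1 2 1 0 0], max=2
Drop 2: Z rot2 at col 3 lands with bottom-row=1; cleared 0 line(s) (total 0); column heights now [0 0 1 3 3 2 0], max=3
Drop 3: O rot3 at col 1 lands with bottom-row=1; cleared 0 line(s) (total 0); column heights now [0 3 3 3 3 2 0], max=3
Drop 4: Z rot3 at col 0 lands with bottom-row=2; cleared 0 line(s) (total 0); column heights now [4 5 3 3 3 2 0], max=5
Drop 5: L rot1 at col 3 lands with bottom-row=3; cleared 0 line(s) (total 0); column heights now [4 5 3 6 4 2 0], max=6
Drop 6: I rot2 at col 3 lands with bottom-row=6; cleared 0 line(s) (total 0); column heights now [4 5 3 7 7 7 7], max=7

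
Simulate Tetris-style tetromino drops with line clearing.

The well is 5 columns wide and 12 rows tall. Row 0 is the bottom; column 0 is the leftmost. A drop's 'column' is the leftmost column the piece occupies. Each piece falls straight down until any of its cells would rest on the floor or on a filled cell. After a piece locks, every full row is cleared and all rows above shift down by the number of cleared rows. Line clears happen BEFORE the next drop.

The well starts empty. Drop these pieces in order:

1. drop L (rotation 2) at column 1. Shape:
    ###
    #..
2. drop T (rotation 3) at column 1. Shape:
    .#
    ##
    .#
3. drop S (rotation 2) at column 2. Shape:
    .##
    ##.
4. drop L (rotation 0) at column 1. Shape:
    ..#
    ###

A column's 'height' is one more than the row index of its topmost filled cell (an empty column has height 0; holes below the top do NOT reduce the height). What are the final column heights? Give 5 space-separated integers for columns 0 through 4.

Answer: 0 8 8 9 7

Derivation:
Drop 1: L rot2 at col 1 lands with bottom-row=0; cleared 0 line(s) (total 0); column heights now [0 2 2 2 0], max=2
Drop 2: T rot3 at col 1 lands with bottom-row=2; cleared 0 line(s) (total 0); column heights now [0 4 5 2 0], max=5
Drop 3: S rot2 at col 2 lands with bottom-row=5; cleared 0 line(s) (total 0); column heights now [0 4 6 7 7], max=7
Drop 4: L rot0 at col 1 lands with bottom-row=7; cleared 0 line(s) (total 0); column heights now [0 8 8 9 7], max=9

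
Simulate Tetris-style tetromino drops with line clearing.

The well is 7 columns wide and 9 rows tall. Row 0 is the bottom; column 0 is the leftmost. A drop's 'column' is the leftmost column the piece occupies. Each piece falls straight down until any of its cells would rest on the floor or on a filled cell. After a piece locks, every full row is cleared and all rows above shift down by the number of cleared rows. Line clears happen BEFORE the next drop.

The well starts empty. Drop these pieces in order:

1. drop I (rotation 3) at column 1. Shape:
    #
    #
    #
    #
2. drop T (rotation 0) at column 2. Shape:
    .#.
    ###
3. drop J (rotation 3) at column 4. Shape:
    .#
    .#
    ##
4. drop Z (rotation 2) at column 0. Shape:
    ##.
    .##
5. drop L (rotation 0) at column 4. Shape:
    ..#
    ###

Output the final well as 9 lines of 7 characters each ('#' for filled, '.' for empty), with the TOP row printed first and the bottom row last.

Drop 1: I rot3 at col 1 lands with bottom-row=0; cleared 0 line(s) (total 0); column heights now [0 4 0 0 0 0 0], max=4
Drop 2: T rot0 at col 2 lands with bottom-row=0; cleared 0 line(s) (total 0); column heights now [0 4 1 2 1 0 0], max=4
Drop 3: J rot3 at col 4 lands with bottom-row=1; cleared 0 line(s) (total 0); column heights now [0 4 1 2 2 4 0], max=4
Drop 4: Z rot2 at col 0 lands with bottom-row=4; cleared 0 line(s) (total 0); column heights now [6 6 5 2 2 4 0], max=6
Drop 5: L rot0 at col 4 lands with bottom-row=4; cleared 0 line(s) (total 0); column heights now [6 6 5 2 5 5 6], max=6

Answer: .......
.......
.......
##....#
.##.###
.#...#.
.#...#.
.#.###.
.####..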